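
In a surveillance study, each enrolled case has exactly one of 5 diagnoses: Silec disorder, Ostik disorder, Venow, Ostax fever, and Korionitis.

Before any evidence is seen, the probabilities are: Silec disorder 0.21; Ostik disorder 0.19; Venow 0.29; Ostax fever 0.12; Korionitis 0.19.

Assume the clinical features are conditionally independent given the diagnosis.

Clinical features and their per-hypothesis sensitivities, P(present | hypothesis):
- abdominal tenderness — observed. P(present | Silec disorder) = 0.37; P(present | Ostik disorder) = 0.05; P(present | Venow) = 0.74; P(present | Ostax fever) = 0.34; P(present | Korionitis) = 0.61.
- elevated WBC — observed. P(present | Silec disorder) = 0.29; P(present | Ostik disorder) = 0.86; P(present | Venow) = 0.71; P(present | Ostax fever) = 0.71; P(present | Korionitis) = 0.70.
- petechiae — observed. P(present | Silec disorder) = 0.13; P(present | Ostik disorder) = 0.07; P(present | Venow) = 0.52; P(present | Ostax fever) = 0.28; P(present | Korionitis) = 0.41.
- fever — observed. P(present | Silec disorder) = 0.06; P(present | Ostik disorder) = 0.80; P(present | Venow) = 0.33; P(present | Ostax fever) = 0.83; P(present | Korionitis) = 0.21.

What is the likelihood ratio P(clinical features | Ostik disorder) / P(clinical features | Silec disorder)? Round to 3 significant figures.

2.88

Take the product of per-clinical feature likelihoods under each hypothesis, then divide.
  Ostik disorder: 0.05 × 0.86 × 0.07 × 0.80 = 0.002408
  Silec disorder: 0.37 × 0.29 × 0.13 × 0.06 = 0.00083694
Bayes factor = 0.002408 / 0.00083694 ≈ 2.88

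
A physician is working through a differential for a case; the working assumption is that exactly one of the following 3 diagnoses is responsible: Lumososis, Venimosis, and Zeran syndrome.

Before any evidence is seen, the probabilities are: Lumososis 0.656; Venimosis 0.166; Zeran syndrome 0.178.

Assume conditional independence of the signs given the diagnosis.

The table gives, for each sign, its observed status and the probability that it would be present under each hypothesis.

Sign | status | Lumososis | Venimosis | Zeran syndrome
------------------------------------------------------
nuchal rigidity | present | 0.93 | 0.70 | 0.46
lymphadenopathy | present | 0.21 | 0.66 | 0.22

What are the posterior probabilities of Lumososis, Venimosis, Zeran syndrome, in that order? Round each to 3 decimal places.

Multiply each prior by the joint likelihood of the sign pattern:
  Lumososis: 0.656 × 0.93 × 0.21 = 0.12812
  Venimosis: 0.166 × 0.70 × 0.66 = 0.076692
  Zeran syndrome: 0.178 × 0.46 × 0.22 = 0.018014
Normalizing constant Z = 0.12812 + 0.076692 + 0.018014 = 0.22282.
P(Lumososis | evidence) = 0.12812 / 0.22282 ≈ 0.575
P(Venimosis | evidence) = 0.076692 / 0.22282 ≈ 0.344
P(Zeran syndrome | evidence) = 0.018014 / 0.22282 ≈ 0.081

0.575, 0.344, 0.081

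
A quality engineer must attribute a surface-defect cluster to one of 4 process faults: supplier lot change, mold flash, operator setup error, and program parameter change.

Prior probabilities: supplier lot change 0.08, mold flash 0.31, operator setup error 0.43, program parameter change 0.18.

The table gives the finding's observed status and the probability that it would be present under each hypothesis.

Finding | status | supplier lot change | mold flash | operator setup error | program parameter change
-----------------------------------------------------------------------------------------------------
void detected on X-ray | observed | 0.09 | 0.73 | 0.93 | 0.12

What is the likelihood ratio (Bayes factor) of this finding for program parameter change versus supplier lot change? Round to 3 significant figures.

1.33

The Bayes factor is the ratio of the two likelihoods.
  program parameter change: 0.12
  supplier lot change: 0.09
Bayes factor = 0.12 / 0.09 ≈ 1.33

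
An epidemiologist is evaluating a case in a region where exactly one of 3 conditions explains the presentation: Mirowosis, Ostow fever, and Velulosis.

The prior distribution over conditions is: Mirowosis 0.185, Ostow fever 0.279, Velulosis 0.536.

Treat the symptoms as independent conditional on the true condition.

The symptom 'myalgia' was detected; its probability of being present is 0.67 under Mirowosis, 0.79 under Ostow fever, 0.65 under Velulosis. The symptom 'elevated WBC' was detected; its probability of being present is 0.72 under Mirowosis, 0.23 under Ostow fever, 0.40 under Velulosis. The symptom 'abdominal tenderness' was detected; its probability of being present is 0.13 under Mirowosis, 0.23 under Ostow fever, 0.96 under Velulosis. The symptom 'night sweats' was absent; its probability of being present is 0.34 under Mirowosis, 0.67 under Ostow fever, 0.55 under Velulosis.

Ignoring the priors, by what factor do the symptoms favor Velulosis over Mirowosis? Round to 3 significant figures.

Take the product of per-symptom likelihoods under each hypothesis (using 1 − P(present | H) for each absent symptom), then divide.
  Velulosis: 0.65 × 0.40 × 0.96 × (1 − 0.55) = 0.11232
  Mirowosis: 0.67 × 0.72 × 0.13 × (1 − 0.34) = 0.04139
Bayes factor = 0.11232 / 0.04139 ≈ 2.71

2.71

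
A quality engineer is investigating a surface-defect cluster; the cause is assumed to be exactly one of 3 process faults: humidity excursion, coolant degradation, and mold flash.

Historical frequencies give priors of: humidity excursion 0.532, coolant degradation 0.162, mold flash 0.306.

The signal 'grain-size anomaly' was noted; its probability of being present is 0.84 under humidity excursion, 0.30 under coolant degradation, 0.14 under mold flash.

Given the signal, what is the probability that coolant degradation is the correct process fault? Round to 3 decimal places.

0.090

By Bayes' rule, the unnormalized weight for each hypothesis is prior × likelihood:
  humidity excursion: 0.532 × 0.84 = 0.44688
  coolant degradation: 0.162 × 0.30 = 0.0486
  mold flash: 0.306 × 0.14 = 0.04284
The unnormalized weights sum to 0.53832.
P(coolant degradation | evidence) = 0.0486 / 0.53832 ≈ 0.090.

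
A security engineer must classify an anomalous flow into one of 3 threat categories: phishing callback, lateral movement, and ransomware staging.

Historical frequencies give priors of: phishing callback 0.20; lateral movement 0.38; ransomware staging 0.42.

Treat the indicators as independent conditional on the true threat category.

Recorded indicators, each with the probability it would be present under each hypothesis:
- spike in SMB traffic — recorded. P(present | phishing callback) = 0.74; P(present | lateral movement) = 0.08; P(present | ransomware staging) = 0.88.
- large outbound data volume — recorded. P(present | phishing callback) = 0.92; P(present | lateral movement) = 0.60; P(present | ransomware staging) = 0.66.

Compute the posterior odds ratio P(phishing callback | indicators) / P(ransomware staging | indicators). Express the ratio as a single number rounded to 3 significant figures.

Posterior odds equal prior odds times the likelihood ratio; only the two competing hypotheses matter.
  phishing callback: 0.20 × 0.74 × 0.92 = 0.13616
  ransomware staging: 0.42 × 0.88 × 0.66 = 0.24394
Odds(phishing callback : ransomware staging) = 0.13616 / 0.24394 ≈ 0.558.

0.558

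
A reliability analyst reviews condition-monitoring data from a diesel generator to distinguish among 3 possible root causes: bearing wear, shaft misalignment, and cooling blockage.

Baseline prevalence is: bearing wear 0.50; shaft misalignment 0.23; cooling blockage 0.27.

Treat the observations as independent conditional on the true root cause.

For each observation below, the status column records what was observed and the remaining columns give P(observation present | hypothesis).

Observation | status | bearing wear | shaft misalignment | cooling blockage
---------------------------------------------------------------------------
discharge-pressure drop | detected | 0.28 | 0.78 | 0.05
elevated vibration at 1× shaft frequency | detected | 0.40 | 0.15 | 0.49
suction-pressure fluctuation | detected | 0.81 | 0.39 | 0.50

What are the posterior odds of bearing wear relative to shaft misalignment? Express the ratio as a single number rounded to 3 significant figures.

4.32

Unnormalized posterior weight (prior times the observation likelihoods) for each of the two hypotheses:
  bearing wear: 0.50 × 0.28 × 0.40 × 0.81 = 0.04536
  shaft misalignment: 0.23 × 0.78 × 0.15 × 0.39 = 0.010495
Odds(bearing wear : shaft misalignment) = 0.04536 / 0.010495 ≈ 4.32.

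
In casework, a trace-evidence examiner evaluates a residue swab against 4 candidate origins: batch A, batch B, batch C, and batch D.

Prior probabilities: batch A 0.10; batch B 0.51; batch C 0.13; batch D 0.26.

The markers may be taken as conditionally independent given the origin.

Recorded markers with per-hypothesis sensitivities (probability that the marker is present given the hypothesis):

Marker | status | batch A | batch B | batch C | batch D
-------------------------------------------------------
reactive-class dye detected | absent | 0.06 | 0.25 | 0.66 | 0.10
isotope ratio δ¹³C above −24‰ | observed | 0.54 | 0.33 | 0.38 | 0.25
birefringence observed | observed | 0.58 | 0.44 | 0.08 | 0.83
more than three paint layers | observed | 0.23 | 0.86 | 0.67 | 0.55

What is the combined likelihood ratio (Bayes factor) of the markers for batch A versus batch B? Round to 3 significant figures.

0.723

Joint likelihood of the marker pattern under each hypothesis (using 1 − P(present | H) for each absent marker):
  batch A: (1 − 0.06) × 0.54 × 0.58 × 0.23 = 0.067714
  batch B: (1 − 0.25) × 0.33 × 0.44 × 0.86 = 0.093654
Bayes factor = 0.067714 / 0.093654 ≈ 0.723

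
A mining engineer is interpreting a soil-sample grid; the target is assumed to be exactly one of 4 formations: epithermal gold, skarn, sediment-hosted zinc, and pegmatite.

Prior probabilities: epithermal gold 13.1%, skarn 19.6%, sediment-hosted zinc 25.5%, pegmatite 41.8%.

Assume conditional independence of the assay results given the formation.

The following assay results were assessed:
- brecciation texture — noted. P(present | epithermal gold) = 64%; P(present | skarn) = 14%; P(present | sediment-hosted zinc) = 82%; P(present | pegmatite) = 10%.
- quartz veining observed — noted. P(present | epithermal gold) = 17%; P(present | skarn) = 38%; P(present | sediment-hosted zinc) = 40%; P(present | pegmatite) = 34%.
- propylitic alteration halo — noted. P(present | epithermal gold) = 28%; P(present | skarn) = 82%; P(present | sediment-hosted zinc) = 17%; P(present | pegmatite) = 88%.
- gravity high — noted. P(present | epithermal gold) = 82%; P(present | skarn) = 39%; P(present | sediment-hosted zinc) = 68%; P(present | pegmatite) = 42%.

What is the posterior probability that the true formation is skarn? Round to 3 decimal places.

By Bayes' rule with conditional independence, the unnormalized weight for each hypothesis is prior × ∏ likelihoods:
  epithermal gold: 0.131 × 0.64 × 0.17 × 0.28 × 0.82 = 0.0032724
  skarn: 0.196 × 0.14 × 0.38 × 0.82 × 0.39 = 0.0033346
  sediment-hosted zinc: 0.255 × 0.82 × 0.40 × 0.17 × 0.68 = 0.0096688
  pegmatite: 0.418 × 0.10 × 0.34 × 0.88 × 0.42 = 0.0052528
Marginal likelihood of the evidence = 0.021529.
P(skarn | evidence) = 0.0033346 / 0.021529 ≈ 0.155.

0.155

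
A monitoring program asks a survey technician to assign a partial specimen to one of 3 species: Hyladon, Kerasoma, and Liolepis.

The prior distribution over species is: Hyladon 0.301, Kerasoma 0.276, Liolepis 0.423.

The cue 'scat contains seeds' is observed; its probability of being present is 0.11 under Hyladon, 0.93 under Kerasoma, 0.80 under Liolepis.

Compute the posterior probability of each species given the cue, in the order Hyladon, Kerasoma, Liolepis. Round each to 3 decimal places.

0.053, 0.409, 0.539

For each hypothesis, the unnormalized posterior weight is prior × likelihood:
  Hyladon: 0.301 × 0.11 = 0.03311
  Kerasoma: 0.276 × 0.93 = 0.25668
  Liolepis: 0.423 × 0.80 = 0.3384
The unnormalized weights sum to 0.62819.
P(Hyladon | evidence) = 0.03311 / 0.62819 ≈ 0.053
P(Kerasoma | evidence) = 0.25668 / 0.62819 ≈ 0.409
P(Liolepis | evidence) = 0.3384 / 0.62819 ≈ 0.539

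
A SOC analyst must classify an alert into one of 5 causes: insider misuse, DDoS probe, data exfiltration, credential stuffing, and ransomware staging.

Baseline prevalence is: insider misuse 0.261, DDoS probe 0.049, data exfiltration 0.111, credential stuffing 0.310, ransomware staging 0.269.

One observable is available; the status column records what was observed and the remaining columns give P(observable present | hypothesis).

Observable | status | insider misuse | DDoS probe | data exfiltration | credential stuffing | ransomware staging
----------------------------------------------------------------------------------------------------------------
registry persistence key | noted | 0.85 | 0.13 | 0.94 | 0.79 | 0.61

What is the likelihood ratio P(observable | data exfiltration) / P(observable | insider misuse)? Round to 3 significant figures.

Likelihood of this observable under each hypothesis:
  data exfiltration: 0.94
  insider misuse: 0.85
Bayes factor = 0.94 / 0.85 ≈ 1.11

1.11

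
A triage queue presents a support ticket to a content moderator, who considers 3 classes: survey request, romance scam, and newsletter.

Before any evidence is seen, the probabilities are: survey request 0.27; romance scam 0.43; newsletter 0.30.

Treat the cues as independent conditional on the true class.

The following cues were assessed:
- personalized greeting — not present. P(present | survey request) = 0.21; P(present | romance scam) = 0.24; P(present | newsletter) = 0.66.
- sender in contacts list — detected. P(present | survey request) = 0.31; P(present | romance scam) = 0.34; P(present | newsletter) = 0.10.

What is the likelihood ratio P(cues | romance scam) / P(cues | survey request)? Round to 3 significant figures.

1.06

Take the product of per-cue likelihoods under each hypothesis (using 1 − P(present | H) for each absent cue), then divide.
  romance scam: (1 − 0.24) × 0.34 = 0.2584
  survey request: (1 − 0.21) × 0.31 = 0.2449
Bayes factor = 0.2584 / 0.2449 ≈ 1.06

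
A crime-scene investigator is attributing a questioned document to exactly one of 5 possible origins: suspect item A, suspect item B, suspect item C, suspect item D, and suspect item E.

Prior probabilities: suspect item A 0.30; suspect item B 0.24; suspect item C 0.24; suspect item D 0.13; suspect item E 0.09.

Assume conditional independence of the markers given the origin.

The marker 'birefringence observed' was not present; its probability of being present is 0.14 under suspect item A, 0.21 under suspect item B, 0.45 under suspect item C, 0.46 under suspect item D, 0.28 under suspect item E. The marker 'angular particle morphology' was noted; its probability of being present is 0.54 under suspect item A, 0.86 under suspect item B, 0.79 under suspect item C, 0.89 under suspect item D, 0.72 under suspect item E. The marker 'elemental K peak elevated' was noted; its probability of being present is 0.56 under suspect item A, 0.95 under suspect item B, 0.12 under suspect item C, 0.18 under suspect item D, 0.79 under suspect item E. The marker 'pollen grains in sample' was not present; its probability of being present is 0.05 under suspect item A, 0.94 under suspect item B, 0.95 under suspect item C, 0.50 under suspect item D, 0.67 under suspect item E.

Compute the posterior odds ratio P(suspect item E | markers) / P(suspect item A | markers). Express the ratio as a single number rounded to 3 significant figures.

Unnormalized posterior weight (prior times the marker likelihoods) for each of the two hypotheses (using 1 − P(present | H) for each absent marker):
  suspect item E: 0.09 × (1 − 0.28) × 0.72 × 0.79 × (1 − 0.67) = 0.012163
  suspect item A: 0.30 × (1 − 0.14) × 0.54 × 0.56 × (1 − 0.05) = 0.074118
Posterior odds = 0.012163 / 0.074118 ≈ 0.164.

0.164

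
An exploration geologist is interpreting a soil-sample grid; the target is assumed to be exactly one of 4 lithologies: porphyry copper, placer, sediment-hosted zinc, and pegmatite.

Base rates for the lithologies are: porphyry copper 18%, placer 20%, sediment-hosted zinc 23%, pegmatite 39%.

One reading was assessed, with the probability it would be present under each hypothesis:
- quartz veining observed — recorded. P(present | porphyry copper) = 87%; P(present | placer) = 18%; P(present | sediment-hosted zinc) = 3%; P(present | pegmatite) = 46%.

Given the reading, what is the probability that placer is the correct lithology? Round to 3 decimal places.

0.095

Multiply each prior by the likelihood of the reading:
  porphyry copper: 0.18 × 0.87 = 0.1566
  placer: 0.20 × 0.18 = 0.036
  sediment-hosted zinc: 0.23 × 0.03 = 0.0069
  pegmatite: 0.39 × 0.46 = 0.1794
The unnormalized weights sum to 0.3789.
P(placer | evidence) = 0.036 / 0.3789 ≈ 0.095.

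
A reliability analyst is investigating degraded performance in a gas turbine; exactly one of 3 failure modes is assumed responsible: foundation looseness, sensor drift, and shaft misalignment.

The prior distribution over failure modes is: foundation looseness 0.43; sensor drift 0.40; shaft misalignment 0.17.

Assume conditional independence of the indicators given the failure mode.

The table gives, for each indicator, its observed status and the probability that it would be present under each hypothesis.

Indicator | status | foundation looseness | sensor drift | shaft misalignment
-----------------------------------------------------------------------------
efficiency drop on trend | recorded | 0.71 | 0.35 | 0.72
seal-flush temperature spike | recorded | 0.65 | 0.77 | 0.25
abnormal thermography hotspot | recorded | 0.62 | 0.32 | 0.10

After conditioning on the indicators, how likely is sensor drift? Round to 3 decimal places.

0.215

For each hypothesis, the unnormalized posterior weight is prior × product of the indicator likelihoods:
  foundation looseness: 0.43 × 0.71 × 0.65 × 0.62 = 0.12304
  sensor drift: 0.40 × 0.35 × 0.77 × 0.32 = 0.034496
  shaft misalignment: 0.17 × 0.72 × 0.25 × 0.10 = 0.00306
The unnormalized weights sum to 0.16059.
P(sensor drift | evidence) = 0.034496 / 0.16059 ≈ 0.215.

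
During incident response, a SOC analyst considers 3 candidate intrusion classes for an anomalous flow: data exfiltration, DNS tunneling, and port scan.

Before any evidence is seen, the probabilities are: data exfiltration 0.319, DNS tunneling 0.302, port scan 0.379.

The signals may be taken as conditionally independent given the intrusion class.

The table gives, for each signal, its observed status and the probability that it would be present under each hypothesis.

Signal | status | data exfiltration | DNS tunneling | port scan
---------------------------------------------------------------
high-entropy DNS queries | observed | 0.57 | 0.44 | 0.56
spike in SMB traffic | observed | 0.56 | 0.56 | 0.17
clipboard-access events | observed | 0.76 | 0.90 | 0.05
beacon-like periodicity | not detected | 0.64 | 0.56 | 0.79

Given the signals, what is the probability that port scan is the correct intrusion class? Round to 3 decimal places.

Multiply each prior by the joint likelihood of the signal pattern (using 1 − P(present | H) for each absent signal):
  data exfiltration: 0.319 × 0.57 × 0.56 × 0.76 × (1 − 0.64) = 0.027859
  DNS tunneling: 0.302 × 0.44 × 0.56 × 0.90 × (1 − 0.56) = 0.029467
  port scan: 0.379 × 0.56 × 0.17 × 0.05 × (1 − 0.79) = 0.00037885
Marginal likelihood of the evidence = 0.057706.
P(port scan | evidence) = 0.00037885 / 0.057706 ≈ 0.007.

0.007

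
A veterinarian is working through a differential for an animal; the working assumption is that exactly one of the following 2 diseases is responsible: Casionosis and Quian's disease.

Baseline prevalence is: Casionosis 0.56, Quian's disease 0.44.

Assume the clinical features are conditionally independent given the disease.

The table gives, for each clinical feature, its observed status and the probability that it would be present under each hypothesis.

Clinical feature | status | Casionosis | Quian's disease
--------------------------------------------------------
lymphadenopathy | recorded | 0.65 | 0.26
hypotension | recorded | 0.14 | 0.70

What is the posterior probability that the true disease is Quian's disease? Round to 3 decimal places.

0.611

By Bayes' rule with conditional independence, the unnormalized weight for each hypothesis is prior × ∏ likelihoods:
  Casionosis: 0.56 × 0.65 × 0.14 = 0.05096
  Quian's disease: 0.44 × 0.26 × 0.70 = 0.08008
The unnormalized weights sum to 0.13104.
P(Quian's disease | evidence) = 0.08008 / 0.13104 ≈ 0.611.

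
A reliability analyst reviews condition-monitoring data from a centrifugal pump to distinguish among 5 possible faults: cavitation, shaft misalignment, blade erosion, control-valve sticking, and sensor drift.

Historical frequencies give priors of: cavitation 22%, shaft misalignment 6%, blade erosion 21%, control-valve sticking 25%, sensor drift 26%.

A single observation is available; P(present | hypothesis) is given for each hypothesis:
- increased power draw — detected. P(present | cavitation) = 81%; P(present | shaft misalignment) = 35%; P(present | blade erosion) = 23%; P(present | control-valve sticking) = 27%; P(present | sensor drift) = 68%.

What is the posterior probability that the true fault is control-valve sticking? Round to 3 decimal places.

For each hypothesis, the unnormalized posterior weight is prior × likelihood:
  cavitation: 0.22 × 0.81 = 0.1782
  shaft misalignment: 0.06 × 0.35 = 0.021
  blade erosion: 0.21 × 0.23 = 0.0483
  control-valve sticking: 0.25 × 0.27 = 0.0675
  sensor drift: 0.26 × 0.68 = 0.1768
Normalizing constant Z = 0.1782 + 0.021 + 0.0483 + 0.0675 + 0.1768 = 0.4918.
P(control-valve sticking | evidence) = 0.0675 / 0.4918 ≈ 0.137.

0.137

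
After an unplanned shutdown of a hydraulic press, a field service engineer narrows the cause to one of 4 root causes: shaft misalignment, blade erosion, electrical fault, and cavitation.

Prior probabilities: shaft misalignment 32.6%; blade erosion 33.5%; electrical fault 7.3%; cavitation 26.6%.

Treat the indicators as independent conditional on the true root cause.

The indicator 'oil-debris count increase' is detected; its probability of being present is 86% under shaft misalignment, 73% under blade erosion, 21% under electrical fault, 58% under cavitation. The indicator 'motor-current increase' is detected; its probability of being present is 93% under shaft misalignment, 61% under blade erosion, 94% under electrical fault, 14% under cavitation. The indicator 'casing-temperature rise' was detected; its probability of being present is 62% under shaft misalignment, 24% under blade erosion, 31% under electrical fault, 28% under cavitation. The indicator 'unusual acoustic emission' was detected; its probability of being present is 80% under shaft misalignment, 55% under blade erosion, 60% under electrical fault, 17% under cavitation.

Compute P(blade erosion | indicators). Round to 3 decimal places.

Multiply each prior by the joint likelihood of the indicator pattern:
  shaft misalignment: 0.326 × 0.86 × 0.93 × 0.62 × 0.80 = 0.12932
  blade erosion: 0.335 × 0.73 × 0.61 × 0.24 × 0.55 = 0.019691
  electrical fault: 0.073 × 0.21 × 0.94 × 0.31 × 0.60 = 0.0026803
  cavitation: 0.266 × 0.58 × 0.14 × 0.28 × 0.17 = 0.0010281
Normalizing constant Z = 0.12932 + 0.019691 + 0.0026803 + 0.0010281 = 0.15272.
P(blade erosion | evidence) = 0.019691 / 0.15272 ≈ 0.129.

0.129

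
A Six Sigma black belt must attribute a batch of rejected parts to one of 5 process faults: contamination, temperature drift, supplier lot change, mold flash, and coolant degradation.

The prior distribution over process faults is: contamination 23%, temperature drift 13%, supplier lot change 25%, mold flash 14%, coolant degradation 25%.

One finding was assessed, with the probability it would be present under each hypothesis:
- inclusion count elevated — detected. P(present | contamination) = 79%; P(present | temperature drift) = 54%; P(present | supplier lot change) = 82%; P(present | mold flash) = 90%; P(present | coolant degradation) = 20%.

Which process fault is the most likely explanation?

For each hypothesis, the unnormalized posterior weight is prior × likelihood:
  contamination: 0.23 × 0.79 = 0.1817
  temperature drift: 0.13 × 0.54 = 0.0702
  supplier lot change: 0.25 × 0.82 = 0.205
  mold flash: 0.14 × 0.90 = 0.126
  coolant degradation: 0.25 × 0.20 = 0.05
The unnormalized weights sum to 0.6329.
P(contamination | evidence) ≈ 0.1817 / 0.6329 ≈ 0.287
P(temperature drift | evidence) ≈ 0.0702 / 0.6329 ≈ 0.111
P(supplier lot change | evidence) ≈ 0.205 / 0.6329 ≈ 0.324
P(mold flash | evidence) ≈ 0.126 / 0.6329 ≈ 0.199
P(coolant degradation | evidence) ≈ 0.05 / 0.6329 ≈ 0.079
The largest is 0.324, so supplier lot change is most probable.

supplier lot change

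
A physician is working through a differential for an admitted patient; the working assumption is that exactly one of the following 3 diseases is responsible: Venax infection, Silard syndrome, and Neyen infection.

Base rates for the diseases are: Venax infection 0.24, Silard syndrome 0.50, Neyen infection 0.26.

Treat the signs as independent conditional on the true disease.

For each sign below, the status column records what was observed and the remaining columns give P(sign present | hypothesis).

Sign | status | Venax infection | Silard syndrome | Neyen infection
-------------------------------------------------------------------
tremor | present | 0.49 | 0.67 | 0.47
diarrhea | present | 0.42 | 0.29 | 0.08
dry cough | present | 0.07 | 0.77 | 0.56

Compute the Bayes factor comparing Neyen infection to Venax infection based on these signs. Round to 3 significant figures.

Take the product of per-sign likelihoods under each hypothesis, then divide.
  Neyen infection: 0.47 × 0.08 × 0.56 = 0.021056
  Venax infection: 0.49 × 0.42 × 0.07 = 0.014406
Bayes factor = 0.021056 / 0.014406 ≈ 1.46

1.46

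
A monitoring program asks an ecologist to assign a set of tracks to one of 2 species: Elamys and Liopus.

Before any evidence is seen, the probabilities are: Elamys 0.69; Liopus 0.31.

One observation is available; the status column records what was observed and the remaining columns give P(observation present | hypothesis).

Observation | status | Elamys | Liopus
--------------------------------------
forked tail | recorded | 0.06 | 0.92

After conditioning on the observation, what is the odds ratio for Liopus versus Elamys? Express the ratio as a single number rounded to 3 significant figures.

Posterior odds equal prior odds times the likelihood ratio; only the two competing hypotheses matter.
  Liopus: 0.31 × 0.92 = 0.2852
  Elamys: 0.69 × 0.06 = 0.0414
Odds(Liopus : Elamys) = 0.2852 / 0.0414 ≈ 6.89.

6.89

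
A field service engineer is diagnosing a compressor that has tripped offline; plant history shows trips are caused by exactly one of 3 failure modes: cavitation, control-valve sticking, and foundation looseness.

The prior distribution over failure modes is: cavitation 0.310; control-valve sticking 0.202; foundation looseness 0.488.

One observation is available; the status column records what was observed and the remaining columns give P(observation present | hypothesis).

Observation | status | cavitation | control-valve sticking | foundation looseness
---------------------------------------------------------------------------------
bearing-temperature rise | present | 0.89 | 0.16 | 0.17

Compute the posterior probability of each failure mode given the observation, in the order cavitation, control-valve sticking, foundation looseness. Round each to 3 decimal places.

0.705, 0.083, 0.212

Multiply each prior by the likelihood of the observation:
  cavitation: 0.310 × 0.89 = 0.2759
  control-valve sticking: 0.202 × 0.16 = 0.03232
  foundation looseness: 0.488 × 0.17 = 0.08296
Marginal likelihood of the evidence = 0.39118.
P(cavitation | evidence) = 0.2759 / 0.39118 ≈ 0.705
P(control-valve sticking | evidence) = 0.03232 / 0.39118 ≈ 0.083
P(foundation looseness | evidence) = 0.08296 / 0.39118 ≈ 0.212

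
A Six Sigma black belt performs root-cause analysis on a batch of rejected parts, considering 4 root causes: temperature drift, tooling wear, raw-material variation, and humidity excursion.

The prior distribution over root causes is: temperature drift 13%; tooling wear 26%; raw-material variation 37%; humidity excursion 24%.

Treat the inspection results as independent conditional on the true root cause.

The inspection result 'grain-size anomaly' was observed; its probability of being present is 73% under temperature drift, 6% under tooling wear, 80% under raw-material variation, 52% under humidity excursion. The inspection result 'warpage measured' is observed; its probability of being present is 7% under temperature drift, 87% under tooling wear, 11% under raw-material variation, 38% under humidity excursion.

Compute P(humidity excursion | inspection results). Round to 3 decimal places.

By Bayes' rule with conditional independence, the unnormalized weight for each hypothesis is prior × ∏ likelihoods:
  temperature drift: 0.13 × 0.73 × 0.07 = 0.006643
  tooling wear: 0.26 × 0.06 × 0.87 = 0.013572
  raw-material variation: 0.37 × 0.80 × 0.11 = 0.03256
  humidity excursion: 0.24 × 0.52 × 0.38 = 0.047424
The unnormalized weights sum to 0.1002.
P(humidity excursion | evidence) = 0.047424 / 0.1002 ≈ 0.473.

0.473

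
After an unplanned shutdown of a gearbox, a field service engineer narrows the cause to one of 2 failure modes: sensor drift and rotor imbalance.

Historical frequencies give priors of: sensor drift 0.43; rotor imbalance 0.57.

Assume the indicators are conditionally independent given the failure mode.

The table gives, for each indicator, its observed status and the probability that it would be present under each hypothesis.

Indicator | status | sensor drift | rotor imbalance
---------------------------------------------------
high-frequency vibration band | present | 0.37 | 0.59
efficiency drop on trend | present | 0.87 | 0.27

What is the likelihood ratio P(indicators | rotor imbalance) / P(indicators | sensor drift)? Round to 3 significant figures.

Take the product of per-indicator likelihoods under each hypothesis, then divide.
  rotor imbalance: 0.59 × 0.27 = 0.1593
  sensor drift: 0.37 × 0.87 = 0.3219
Bayes factor = 0.1593 / 0.3219 ≈ 0.495

0.495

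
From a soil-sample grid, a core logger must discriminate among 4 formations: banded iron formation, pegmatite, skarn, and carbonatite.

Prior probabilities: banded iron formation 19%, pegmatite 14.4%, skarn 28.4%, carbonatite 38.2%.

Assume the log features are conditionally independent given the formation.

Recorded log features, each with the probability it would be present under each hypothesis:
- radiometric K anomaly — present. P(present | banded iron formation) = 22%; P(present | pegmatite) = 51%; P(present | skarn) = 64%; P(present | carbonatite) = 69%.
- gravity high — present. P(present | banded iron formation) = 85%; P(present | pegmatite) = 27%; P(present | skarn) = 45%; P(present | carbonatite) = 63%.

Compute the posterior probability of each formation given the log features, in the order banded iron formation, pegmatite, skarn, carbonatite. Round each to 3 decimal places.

Multiply each prior by the joint likelihood of the log feature pattern:
  banded iron formation: 0.190 × 0.22 × 0.85 = 0.03553
  pegmatite: 0.144 × 0.51 × 0.27 = 0.019829
  skarn: 0.284 × 0.64 × 0.45 = 0.081792
  carbonatite: 0.382 × 0.69 × 0.63 = 0.16606
The unnormalized weights sum to 0.30321.
P(banded iron formation | evidence) = 0.03553 / 0.30321 ≈ 0.117
P(pegmatite | evidence) = 0.019829 / 0.30321 ≈ 0.065
P(skarn | evidence) = 0.081792 / 0.30321 ≈ 0.270
P(carbonatite | evidence) = 0.16606 / 0.30321 ≈ 0.548

0.117, 0.065, 0.270, 0.548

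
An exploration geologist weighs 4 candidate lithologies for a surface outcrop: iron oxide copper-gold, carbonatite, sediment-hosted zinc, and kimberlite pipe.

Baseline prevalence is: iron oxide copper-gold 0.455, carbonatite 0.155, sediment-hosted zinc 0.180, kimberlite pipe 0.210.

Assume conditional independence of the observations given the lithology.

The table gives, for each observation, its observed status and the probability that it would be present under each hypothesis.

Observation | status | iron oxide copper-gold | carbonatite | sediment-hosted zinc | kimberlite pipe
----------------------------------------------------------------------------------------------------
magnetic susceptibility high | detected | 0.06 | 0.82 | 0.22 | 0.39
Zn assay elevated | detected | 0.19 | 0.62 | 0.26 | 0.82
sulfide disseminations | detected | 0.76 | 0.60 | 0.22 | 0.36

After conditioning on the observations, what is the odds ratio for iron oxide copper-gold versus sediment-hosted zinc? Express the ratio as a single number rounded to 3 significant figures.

The normalizing constant cancels in an odds ratio, so compute prior × likelihood for the two hypotheses only:
  iron oxide copper-gold: 0.455 × 0.06 × 0.19 × 0.76 = 0.0039421
  sediment-hosted zinc: 0.180 × 0.22 × 0.26 × 0.22 = 0.0022651
Odds(iron oxide copper-gold : sediment-hosted zinc) = 0.0039421 / 0.0022651 ≈ 1.74.

1.74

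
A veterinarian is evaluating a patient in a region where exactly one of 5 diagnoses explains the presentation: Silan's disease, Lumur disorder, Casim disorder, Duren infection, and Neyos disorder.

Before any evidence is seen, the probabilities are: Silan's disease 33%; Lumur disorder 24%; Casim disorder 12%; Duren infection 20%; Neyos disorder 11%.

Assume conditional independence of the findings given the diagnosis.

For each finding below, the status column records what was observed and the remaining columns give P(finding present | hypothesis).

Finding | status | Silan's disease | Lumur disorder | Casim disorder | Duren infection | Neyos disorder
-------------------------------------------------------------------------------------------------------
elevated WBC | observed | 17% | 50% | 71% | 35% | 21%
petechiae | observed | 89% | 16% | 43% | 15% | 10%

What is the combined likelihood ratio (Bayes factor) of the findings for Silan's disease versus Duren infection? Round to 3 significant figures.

The Bayes factor is the ratio of the joint likelihoods of the evidence pattern under the two hypotheses.
  Silan's disease: 0.17 × 0.89 = 0.1513
  Duren infection: 0.35 × 0.15 = 0.0525
Bayes factor = 0.1513 / 0.0525 ≈ 2.88

2.88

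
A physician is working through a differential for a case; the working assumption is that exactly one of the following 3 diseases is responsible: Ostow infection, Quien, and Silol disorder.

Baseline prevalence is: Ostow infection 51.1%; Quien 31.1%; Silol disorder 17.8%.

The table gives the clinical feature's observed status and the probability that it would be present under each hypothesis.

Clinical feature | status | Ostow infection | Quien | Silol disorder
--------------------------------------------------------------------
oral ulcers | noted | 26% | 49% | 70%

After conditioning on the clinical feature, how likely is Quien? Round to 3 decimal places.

For each hypothesis, the unnormalized posterior weight is prior × likelihood:
  Ostow infection: 0.511 × 0.26 = 0.13286
  Quien: 0.311 × 0.49 = 0.15239
  Silol disorder: 0.178 × 0.70 = 0.1246
Normalizing constant Z = 0.13286 + 0.15239 + 0.1246 = 0.40985.
P(Quien | evidence) = 0.15239 / 0.40985 ≈ 0.372.

0.372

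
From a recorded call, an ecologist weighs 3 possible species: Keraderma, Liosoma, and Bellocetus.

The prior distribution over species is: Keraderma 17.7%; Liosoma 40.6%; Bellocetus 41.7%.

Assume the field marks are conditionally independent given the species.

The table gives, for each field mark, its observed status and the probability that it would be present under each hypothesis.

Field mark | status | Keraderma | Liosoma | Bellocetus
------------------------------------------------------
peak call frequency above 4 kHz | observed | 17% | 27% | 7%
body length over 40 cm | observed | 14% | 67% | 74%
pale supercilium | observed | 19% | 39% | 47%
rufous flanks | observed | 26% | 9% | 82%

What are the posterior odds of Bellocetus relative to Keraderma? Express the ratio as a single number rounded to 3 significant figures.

The normalizing constant cancels in an odds ratio, so compute prior × likelihood for the two hypotheses only:
  Bellocetus: 0.417 × 0.07 × 0.74 × 0.47 × 0.82 = 0.0083249
  Keraderma: 0.177 × 0.17 × 0.14 × 0.19 × 0.26 = 0.0002081
Odds(Bellocetus : Keraderma) = 0.0083249 / 0.0002081 ≈ 40.0.

40.0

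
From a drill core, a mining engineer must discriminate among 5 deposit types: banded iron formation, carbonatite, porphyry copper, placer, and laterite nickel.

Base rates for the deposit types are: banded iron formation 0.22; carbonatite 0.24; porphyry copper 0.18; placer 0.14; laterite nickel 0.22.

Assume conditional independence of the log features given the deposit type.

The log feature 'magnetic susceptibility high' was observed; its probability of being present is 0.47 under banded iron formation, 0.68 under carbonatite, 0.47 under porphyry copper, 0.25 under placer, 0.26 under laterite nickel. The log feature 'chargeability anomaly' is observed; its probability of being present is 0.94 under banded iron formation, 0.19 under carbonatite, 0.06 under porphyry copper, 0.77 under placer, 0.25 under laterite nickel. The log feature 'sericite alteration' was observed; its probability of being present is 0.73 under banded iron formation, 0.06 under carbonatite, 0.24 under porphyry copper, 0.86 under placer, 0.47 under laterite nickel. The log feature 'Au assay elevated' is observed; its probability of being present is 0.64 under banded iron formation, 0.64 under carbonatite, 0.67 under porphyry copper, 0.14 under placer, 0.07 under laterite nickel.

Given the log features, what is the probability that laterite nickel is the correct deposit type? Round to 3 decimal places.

Multiply each prior by the joint likelihood of the log feature pattern:
  banded iron formation: 0.22 × 0.47 × 0.94 × 0.73 × 0.64 = 0.04541
  carbonatite: 0.24 × 0.68 × 0.19 × 0.06 × 0.64 = 0.0011907
  porphyry copper: 0.18 × 0.47 × 0.06 × 0.24 × 0.67 = 0.00081622
  placer: 0.14 × 0.25 × 0.77 × 0.86 × 0.14 = 0.0032448
  laterite nickel: 0.22 × 0.26 × 0.25 × 0.47 × 0.07 = 0.00047047
Normalizing constant Z = 0.04541 + 0.0011907 + 0.00081622 + 0.0032448 + 0.00047047 = 0.051132.
P(laterite nickel | evidence) = 0.00047047 / 0.051132 ≈ 0.009.

0.009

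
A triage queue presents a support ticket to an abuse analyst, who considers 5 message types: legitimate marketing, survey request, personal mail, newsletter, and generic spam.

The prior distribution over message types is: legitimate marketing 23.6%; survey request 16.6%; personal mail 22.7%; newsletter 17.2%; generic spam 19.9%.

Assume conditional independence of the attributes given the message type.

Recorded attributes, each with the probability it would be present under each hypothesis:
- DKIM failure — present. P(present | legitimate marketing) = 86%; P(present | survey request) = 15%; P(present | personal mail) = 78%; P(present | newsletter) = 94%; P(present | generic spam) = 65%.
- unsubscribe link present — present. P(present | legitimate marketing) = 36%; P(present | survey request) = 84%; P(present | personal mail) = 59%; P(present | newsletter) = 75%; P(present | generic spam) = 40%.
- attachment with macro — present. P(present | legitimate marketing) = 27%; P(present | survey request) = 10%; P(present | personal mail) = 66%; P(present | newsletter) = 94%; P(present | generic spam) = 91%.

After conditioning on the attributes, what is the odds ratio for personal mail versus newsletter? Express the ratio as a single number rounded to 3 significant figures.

0.605

Unnormalized posterior weight (prior times the attribute likelihoods) for each of the two hypotheses:
  personal mail: 0.227 × 0.78 × 0.59 × 0.66 = 0.068947
  newsletter: 0.172 × 0.94 × 0.75 × 0.94 = 0.11398
Posterior odds = 0.068947 / 0.11398 ≈ 0.605.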